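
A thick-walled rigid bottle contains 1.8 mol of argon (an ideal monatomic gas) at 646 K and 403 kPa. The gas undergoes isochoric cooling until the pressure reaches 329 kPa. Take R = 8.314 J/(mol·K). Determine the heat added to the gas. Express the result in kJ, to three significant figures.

Q ≈ -2.66 kJ

Constant volume ⇒ W = 0, so Q = ΔU = nCᵥΔT with Cᵥ = 3R/2 = 12.47 J/(mol·K).
At constant V, T₂/T₁ = P₂/P₁ ⇒ ΔT = T₁(P₂/P₁ − 1) = 646·(329/403 − 1) = -118.6 K.
ΔU = (1.8)(12.47)(-118.6) = -2663 J.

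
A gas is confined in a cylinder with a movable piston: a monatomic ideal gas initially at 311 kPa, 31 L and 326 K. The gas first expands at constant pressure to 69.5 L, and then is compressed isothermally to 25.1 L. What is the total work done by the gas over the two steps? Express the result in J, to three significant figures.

Step 1 (isobaric): W = PΔV = (311 kPa)(69.5 − 31 L) = 11974 J.
After step 1: P = 311 kPa, V = 69.5 L, T = 730.9 K.
Step 2 (isothermal): W = P₁V₁ ln(V₂/V₁) = (21614) ln(25.1/69.5) = -22013 J.
W_total = 11974 − 22013 = -10040 J.

W_total ≈ -10000 J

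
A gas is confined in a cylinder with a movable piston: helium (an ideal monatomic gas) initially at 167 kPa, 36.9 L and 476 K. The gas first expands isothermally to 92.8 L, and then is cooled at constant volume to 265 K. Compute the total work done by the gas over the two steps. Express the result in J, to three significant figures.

W_total ≈ 5680 J

Step 1 (isothermal): W = P₁V₁ ln(V₂/V₁) = (6162) ln(92.8/36.9) = 5683 J.
Step 2 (isochoric): W = 0 (constant volume).
W_total = 5683 + 0 = 5683 J.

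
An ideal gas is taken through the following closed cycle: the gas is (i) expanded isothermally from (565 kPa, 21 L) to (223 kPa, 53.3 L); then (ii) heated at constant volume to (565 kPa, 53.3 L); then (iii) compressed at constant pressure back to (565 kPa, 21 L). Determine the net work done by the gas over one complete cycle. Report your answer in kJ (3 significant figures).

W_net ≈ -7.20 kJ

Leg (i): W = PᵢVᵢ ln(V_f/Vᵢ) = (11865) ln(53.3/21) = 11051 J.
Leg (ii): W = 0.
Leg (iii): W = PΔV = (565)(21 − 53.3) = -18250 J.
W_net = 11051 − 18250 = -7198 J.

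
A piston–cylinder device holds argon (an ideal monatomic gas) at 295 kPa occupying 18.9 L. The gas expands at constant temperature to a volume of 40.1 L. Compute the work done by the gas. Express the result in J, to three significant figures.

W ≈ 4190 J

Isothermal: W = nRT ln(V₂/V₁) = P₁V₁ ln(V₂/V₁).
P₁V₁ = (295 kPa)(18.9 L) = 5576 J.
W = 5576 × ln(40.1/18.9) = 5576 × 0.7522
W_by_gas = 4194 J.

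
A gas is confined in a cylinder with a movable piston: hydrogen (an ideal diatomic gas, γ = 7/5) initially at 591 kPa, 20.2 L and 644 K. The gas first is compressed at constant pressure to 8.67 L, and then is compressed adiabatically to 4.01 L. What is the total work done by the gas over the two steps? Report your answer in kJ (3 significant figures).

W_total ≈ -11.4 kJ

Step 1 (isobaric): W = PΔV = (591 kPa)(8.67 − 20.2 L) = -6814 J.
After step 1: P = 591 kPa, V = 8.67 L, T = 276.4 K.
Step 2 (adiabatic): W = (P₁V₁ − P₂V₂)/(γ−1) = (5124 − 6975)/0.4 = -4628 J.
W_total = -6814 − 4628 = -11442 J.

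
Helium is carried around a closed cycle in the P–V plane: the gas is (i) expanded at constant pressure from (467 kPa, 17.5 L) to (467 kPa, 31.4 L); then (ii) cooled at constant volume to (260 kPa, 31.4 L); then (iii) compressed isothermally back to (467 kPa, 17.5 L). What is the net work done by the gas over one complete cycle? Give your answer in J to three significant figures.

W_net ≈ 1720 J

Leg (i): W = PΔV = (467)(31.4 − 17.5) = 6491 J.
Leg (ii): W = 0.
Leg (iii): W = PᵢVᵢ ln(V_f/Vᵢ) = (8164) ln(17.5/31.4) = -4773 J.
W_net = 6491 − 4773 = 1719 J.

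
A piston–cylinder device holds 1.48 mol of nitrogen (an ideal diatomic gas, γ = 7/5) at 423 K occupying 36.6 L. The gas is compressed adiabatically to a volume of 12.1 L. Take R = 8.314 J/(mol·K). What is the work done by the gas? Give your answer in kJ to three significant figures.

W ≈ -7.25 kJ

Adiabatic: TV^(γ−1) = const with γ = 7/5.
T₂ = T₁ (V₁/V₂)^(γ−1) = 423 × (36.6/12.1)^0.4 = 423 × 1.557 = 658.6 K.
W_by = nCᵥ(T₁ − T₂) = (1.48)(20.79)(423 − 658.6) = -7247 J.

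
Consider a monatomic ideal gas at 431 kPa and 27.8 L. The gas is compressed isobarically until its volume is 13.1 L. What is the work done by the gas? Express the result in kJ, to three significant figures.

Isobaric: W = P ΔV.
W = (431 kPa)(13.1 − 27.8 L) = (431)(-14.7) = -6336 J.

W ≈ -6.34 kJ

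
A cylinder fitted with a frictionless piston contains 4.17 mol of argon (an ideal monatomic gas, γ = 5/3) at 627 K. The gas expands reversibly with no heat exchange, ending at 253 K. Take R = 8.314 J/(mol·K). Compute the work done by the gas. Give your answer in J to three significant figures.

W ≈ 19400 J

Adiabatic ⇒ Q = 0, so W_by = −ΔU = nCᵥ(T₁ − T₂).
Cᵥ = 3R/2 = 12.47 J/(mol·K).
W = (4.17)(12.47)(627 − 253) = 19450 J.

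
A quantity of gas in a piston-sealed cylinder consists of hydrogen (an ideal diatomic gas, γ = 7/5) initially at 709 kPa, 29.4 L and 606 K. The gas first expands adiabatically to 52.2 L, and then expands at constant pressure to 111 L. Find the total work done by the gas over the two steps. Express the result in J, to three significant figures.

Step 1 (adiabatic): W = (P₁V₁ − P₂V₂)/(γ−1) = (20845 − 16568)/0.4 = 10692 J.
After step 1: P = 317.4 kPa, V = 52.2 L, T = 481.7 K.
Step 2 (isobaric): W = PΔV = (317.4 kPa)(111 − 52.2 L) = 18663 J.
W_total = 10692 + 18663 = 29355 J.

W_total ≈ 29400 J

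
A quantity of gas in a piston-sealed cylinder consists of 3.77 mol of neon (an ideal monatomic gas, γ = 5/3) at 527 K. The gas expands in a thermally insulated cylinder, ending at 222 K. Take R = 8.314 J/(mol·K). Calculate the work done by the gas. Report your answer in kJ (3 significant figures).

Adiabatic ⇒ Q = 0, so W_by = −ΔU = nCᵥ(T₁ − T₂).
Cᵥ = 3R/2 = 12.47 J/(mol·K).
W = (3.77)(12.47)(527 − 222) = 14340 J.

W ≈ 14.3 kJ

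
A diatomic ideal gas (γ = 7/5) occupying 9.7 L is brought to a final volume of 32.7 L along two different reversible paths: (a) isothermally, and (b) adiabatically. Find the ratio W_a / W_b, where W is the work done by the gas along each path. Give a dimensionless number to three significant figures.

Path (a) isothermal: W = P₁V₁ ln(V₂/V₁) → W_a/(P₁V₁) = 1.215.
Path (b) adiabatic: W = P₁V₁(1 − (V₁/V₂)^(γ−1))/(γ−1) → W_b/(P₁V₁) = 0.9624.
W_a / W_b = 1.215 / 0.9624 = 1.263.

W_a / W_b ≈ 1.26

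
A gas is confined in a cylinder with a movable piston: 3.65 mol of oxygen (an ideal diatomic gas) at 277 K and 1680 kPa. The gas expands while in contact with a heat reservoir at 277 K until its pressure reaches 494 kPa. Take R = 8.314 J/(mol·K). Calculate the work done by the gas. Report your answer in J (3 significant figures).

Isothermal process: W = nRT ln(V₂/V₁) = nRT ln(P₁/P₂).
W = (3.65)(8.314)(277) × ln(1680/494)
  = 8406 × ln(3.401) = 8406 × 1.224
W_by_gas = 10289 J.

W ≈ 10300 J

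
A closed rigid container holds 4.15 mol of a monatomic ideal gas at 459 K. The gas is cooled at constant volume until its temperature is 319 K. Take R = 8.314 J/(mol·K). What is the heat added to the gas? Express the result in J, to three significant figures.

Q ≈ -7250 J

Constant volume ⇒ W = 0, so Q = ΔU = nCᵥΔT with Cᵥ = 3R/2 = 12.47 J/(mol·K).
ΔU = (4.15)(12.47)(319 − 459) = -7246 J.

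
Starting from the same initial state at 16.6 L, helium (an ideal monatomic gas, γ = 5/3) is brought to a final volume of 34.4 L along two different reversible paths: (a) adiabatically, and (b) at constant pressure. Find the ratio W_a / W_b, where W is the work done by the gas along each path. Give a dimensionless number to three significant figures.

Path (a) adiabatic: W = P₁V₁(1 − (V₁/V₂)^(γ−1))/(γ−1) → W_a/(P₁V₁) = 0.5772.
Path (b) isobaric: W = P₁(V₂ − V₁) → W_b/(P₁V₁) = 1.072.
W_a / W_b = 0.5772 / 1.072 = 0.5383.

W_a / W_b ≈ 0.538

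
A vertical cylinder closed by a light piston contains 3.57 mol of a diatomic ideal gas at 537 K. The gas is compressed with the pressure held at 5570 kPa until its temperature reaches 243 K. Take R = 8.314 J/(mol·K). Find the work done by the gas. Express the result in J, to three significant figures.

Isobaric: W = P ΔV = nR ΔT.
W = (3.57)(8.314)(243 − 537) = -8726 J.

W ≈ -8730 J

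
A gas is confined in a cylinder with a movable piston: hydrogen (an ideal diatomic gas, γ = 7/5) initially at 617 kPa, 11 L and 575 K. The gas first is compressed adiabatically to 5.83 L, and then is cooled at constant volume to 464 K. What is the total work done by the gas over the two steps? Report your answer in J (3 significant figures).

Step 1 (adiabatic): W = (P₁V₁ − P₂V₂)/(γ−1) = (6787 − 8749)/0.4 = -4905 J.
Step 2 (isochoric): W = 0 (constant volume).
W_total = -4905 + 0 = -4905 J.

W_total ≈ -4910 J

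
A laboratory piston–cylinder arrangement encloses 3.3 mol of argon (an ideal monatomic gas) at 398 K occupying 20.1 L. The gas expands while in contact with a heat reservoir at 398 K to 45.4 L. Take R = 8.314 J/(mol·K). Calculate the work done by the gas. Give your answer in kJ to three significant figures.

Isothermal: W = nRT ln(V₂/V₁).
W = (3.3)(8.314)(398) × ln(45.4/20.1)
  = 10920 × 0.8148
W_by_gas = 8897 J.

W ≈ 8.90 kJ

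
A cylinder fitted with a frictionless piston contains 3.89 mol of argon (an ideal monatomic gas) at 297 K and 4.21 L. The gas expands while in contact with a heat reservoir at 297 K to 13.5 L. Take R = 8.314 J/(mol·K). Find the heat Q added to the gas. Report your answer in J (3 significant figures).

Isothermal ⇒ ΔU = 0, so Q = W = nRT ln(V₂/V₁).
Q = (3.89)(8.314)(297) ln(13.5/4.21) = 9605 × 1.165 = 11192 J.

Q ≈ 11200 J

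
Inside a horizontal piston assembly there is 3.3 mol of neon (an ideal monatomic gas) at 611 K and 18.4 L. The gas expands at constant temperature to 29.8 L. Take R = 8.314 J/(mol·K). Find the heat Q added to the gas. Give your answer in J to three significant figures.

Isothermal ⇒ ΔU = 0, so Q = W = nRT ln(V₂/V₁).
Q = (3.3)(8.314)(611) ln(29.8/18.4) = 16764 × 0.4822 = 8083 J.

Q ≈ 8080 J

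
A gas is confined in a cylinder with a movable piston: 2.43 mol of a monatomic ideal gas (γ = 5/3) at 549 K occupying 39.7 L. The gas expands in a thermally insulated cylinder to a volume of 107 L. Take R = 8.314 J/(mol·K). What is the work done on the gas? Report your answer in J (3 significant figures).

Adiabatic: TV^(γ−1) = const with γ = 5/3.
T₂ = T₁ (V₁/V₂)^(γ−1) = 549 × (39.7/107)^0.667 = 549 × 0.5163 = 283.5 K.
W_by = nCᵥ(T₁ − T₂) = (2.43)(12.47)(549 − 283.5) = 8047 J.
Work on gas = −W_by = -8047 J.

W ≈ -8050 J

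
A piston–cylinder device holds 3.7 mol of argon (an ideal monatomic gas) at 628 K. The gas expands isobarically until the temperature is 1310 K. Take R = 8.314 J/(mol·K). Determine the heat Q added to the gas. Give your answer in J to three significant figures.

Q ≈ 52400 J

Isobaric: W = nRΔT = (3.7)(8.314)(682) = 20980 J.
ΔU = nCᵥΔT with Cᵥ = 3R/2: ΔU = (3.7)(12.47)(682) = 31469 J.
Q = ΔU + W = 31469 + 20980 = 52449 J.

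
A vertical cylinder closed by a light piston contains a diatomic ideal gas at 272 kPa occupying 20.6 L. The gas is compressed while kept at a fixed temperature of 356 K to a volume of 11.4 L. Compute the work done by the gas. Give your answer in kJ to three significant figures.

W ≈ -3.32 kJ

Isothermal: W = nRT ln(V₂/V₁) = P₁V₁ ln(V₂/V₁).
P₁V₁ = (272 kPa)(20.6 L) = 5603 J.
W = 5603 × ln(11.4/20.6) = 5603 × -0.5917
W_by_gas = -3315 J.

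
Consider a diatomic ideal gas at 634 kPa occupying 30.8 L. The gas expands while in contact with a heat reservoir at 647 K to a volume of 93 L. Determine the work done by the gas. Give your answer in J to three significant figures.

W ≈ 21600 J

Isothermal: W = nRT ln(V₂/V₁) = P₁V₁ ln(V₂/V₁).
P₁V₁ = (634 kPa)(30.8 L) = 19527 J.
W = 19527 × ln(93/30.8) = 19527 × 1.105
W_by_gas = 21579 J.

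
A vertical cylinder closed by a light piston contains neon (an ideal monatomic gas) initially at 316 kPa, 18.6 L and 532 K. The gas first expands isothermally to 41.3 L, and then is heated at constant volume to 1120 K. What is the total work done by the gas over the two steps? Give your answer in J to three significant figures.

W_total ≈ 4690 J

Step 1 (isothermal): W = P₁V₁ ln(V₂/V₁) = (5878) ln(41.3/18.6) = 4689 J.
Step 2 (isochoric): W = 0 (constant volume).
W_total = 4689 + 0 = 4689 J.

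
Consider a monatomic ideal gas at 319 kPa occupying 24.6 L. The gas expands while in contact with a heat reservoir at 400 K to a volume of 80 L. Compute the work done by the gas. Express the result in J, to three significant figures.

W ≈ 9250 J

Isothermal: W = nRT ln(V₂/V₁) = P₁V₁ ln(V₂/V₁).
P₁V₁ = (319 kPa)(24.6 L) = 7847 J.
W = 7847 × ln(80/24.6) = 7847 × 1.179
W_by_gas = 9254 J.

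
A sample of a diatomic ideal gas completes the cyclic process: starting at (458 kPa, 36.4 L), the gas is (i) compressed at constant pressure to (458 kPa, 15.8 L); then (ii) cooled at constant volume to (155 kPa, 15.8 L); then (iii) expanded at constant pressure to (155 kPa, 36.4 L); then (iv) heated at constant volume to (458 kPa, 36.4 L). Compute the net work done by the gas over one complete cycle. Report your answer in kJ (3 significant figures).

Constant-volume legs do no work.
W(i) = (458)(15.8 − 36.4) = -9435 J; W(iii) = (155)(36.4 − 15.8) = 3193 J.
W_net = -9435 + 3193 = -6242 J (the counter-clockwise enclosed area).

W_net ≈ -6.24 kJ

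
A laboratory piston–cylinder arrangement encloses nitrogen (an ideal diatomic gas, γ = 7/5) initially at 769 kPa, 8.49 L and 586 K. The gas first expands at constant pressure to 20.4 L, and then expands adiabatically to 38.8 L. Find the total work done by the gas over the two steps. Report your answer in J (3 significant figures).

W_total ≈ 18100 J

Step 1 (isobaric): W = PΔV = (769 kPa)(20.4 − 8.49 L) = 9159 J.
After step 1: P = 769 kPa, V = 20.4 L, T = 1408 K.
Step 2 (adiabatic): W = (P₁V₁ − P₂V₂)/(γ−1) = (15688 − 12130)/0.4 = 8893 J.
W_total = 9159 + 8893 = 18052 J.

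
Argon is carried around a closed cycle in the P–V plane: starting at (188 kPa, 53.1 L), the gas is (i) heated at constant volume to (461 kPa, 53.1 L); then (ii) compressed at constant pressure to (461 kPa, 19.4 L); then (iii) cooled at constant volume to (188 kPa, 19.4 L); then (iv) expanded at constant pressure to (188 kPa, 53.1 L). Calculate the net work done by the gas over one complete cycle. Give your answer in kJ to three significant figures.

Constant-volume legs do no work.
W(ii) = (461)(19.4 − 53.1) = -15536 J; W(iv) = (188)(53.1 − 19.4) = 6336 J.
W_net = -15536 + 6336 = -9200 J (the counter-clockwise enclosed area).

W_net ≈ -9.20 kJ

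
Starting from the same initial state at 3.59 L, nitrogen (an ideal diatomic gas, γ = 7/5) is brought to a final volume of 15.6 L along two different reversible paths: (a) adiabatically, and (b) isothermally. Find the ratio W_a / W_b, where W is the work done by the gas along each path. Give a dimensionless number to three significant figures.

W_a / W_b ≈ 0.756

Path (a) adiabatic: W = P₁V₁(1 − (V₁/V₂)^(γ−1))/(γ−1) → W_a/(P₁V₁) = 1.111.
Path (b) isothermal: W = P₁V₁ ln(V₂/V₁) → W_b/(P₁V₁) = 1.469.
W_a / W_b = 1.111 / 1.469 = 0.7562.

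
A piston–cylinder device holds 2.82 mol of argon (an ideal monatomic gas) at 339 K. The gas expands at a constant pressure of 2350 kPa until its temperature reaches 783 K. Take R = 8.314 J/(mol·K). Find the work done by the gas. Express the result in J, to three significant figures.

W ≈ 10400 J

Isobaric: W = P ΔV = nR ΔT.
W = (2.82)(8.314)(783 − 339) = 10410 J.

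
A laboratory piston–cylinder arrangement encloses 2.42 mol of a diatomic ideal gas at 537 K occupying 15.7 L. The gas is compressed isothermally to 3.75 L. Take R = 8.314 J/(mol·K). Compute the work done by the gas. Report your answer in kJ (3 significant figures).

W ≈ -15.5 kJ

Isothermal: W = nRT ln(V₂/V₁).
W = (2.42)(8.314)(537) × ln(3.75/15.7)
  = 10804 × -1.432
W_by_gas = -15471 J.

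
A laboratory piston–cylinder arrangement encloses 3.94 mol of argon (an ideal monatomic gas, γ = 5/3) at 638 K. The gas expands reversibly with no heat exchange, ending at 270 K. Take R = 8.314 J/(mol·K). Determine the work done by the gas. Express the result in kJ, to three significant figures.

Adiabatic ⇒ Q = 0, so W_by = −ΔU = nCᵥ(T₁ − T₂).
Cᵥ = 3R/2 = 12.47 J/(mol·K).
W = (3.94)(12.47)(638 − 270) = 18082 J.

W ≈ 18.1 kJ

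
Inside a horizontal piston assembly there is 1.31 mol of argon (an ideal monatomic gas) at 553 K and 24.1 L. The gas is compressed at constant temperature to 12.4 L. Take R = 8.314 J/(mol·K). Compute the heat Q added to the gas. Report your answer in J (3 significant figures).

Q ≈ -4000 J

Isothermal ⇒ ΔU = 0, so Q = W = nRT ln(V₂/V₁).
Q = (1.31)(8.314)(553) ln(12.4/24.1) = 6023 × -0.6645 = -4002 J.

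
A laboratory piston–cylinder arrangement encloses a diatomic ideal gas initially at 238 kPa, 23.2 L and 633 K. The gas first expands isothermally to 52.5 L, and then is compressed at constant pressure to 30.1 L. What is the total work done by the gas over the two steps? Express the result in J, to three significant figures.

W_total ≈ 2150 J

Step 1 (isothermal): W = P₁V₁ ln(V₂/V₁) = (5522) ln(52.5/23.2) = 4509 J.
After step 1: P = 105.2 kPa, V = 52.5 L, T = 633 K.
Step 2 (isobaric): W = PΔV = (105.2 kPa)(30.1 − 52.5 L) = -2356 J.
W_total = 4509 − 2356 = 2153 J.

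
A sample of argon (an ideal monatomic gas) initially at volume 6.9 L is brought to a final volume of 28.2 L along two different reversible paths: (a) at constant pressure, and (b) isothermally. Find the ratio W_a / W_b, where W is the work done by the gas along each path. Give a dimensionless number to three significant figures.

W_a / W_b ≈ 2.19

Path (a) isobaric: W = P₁(V₂ − V₁) → W_a/(P₁V₁) = 3.087.
Path (b) isothermal: W = P₁V₁ ln(V₂/V₁) → W_b/(P₁V₁) = 1.408.
W_a / W_b = 3.087 / 1.408 = 2.193.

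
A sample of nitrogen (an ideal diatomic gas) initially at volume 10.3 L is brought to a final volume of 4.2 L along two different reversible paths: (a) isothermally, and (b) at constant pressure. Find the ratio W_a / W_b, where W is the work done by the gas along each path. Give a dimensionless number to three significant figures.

W_a / W_b ≈ 1.51

Path (a) isothermal: W = P₁V₁ ln(V₂/V₁) → W_a/(P₁V₁) = -0.8971.
Path (b) isobaric: W = P₁(V₂ − V₁) → W_b/(P₁V₁) = -0.5922.
W_a / W_b = -0.8971 / -0.5922 = 1.515.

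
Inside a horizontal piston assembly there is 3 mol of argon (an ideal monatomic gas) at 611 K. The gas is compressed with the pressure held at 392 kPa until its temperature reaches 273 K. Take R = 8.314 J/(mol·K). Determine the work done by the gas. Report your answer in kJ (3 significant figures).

Isobaric: W = P ΔV = nR ΔT.
W = (3)(8.314)(273 − 611) = -8430 J.

W ≈ -8.43 kJ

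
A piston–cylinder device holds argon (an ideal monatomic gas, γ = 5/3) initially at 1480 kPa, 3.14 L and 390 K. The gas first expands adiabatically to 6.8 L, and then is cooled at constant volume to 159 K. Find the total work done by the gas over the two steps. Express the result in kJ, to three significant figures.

W_total ≈ 2.81 kJ

Step 1 (adiabatic): W = (P₁V₁ − P₂V₂)/(γ−1) = (4647 − 2776)/0.667 = 2806 J.
Step 2 (isochoric): W = 0 (constant volume).
W_total = 2806 + 0 = 2806 J.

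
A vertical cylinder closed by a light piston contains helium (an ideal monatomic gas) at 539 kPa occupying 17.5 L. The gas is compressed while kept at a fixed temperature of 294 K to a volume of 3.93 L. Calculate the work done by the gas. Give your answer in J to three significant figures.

W ≈ -14100 J

Isothermal: W = nRT ln(V₂/V₁) = P₁V₁ ln(V₂/V₁).
P₁V₁ = (539 kPa)(17.5 L) = 9432 J.
W = 9432 × ln(3.93/17.5) = 9432 × -1.494
W_by_gas = -14088 J.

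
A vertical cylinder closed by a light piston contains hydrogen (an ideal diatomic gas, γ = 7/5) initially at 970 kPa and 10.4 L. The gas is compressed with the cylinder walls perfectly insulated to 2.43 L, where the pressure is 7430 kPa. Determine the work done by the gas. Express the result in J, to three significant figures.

Adiabatic: W = (P₁V₁ − P₂V₂)/(γ − 1) with γ = 7/5.
P₁V₁ = 10088 J, P₂V₂ = 18055 J.
W = (10088 − 18055) / 0.4 = -19917 J.

W ≈ -19900 J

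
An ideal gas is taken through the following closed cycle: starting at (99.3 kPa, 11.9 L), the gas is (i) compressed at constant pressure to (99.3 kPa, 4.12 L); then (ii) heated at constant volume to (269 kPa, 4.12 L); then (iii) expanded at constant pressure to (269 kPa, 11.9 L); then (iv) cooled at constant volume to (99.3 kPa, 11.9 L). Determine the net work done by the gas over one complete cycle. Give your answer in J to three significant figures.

Constant-volume legs do no work.
W(i) = (99.3)(4.12 − 11.9) = -772.6 J; W(iii) = (269)(11.9 − 4.12) = 2093 J.
W_net = -772.6 + 2093 = 1320 J (the clockwise enclosed area).

W_net ≈ 1320 J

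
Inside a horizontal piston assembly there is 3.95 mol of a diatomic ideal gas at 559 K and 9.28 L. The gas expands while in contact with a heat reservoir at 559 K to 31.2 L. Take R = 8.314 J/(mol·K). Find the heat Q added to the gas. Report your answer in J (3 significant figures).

Isothermal ⇒ ΔU = 0, so Q = W = nRT ln(V₂/V₁).
Q = (3.95)(8.314)(559) ln(31.2/9.28) = 18358 × 1.213 = 22260 J.

Q ≈ 22300 J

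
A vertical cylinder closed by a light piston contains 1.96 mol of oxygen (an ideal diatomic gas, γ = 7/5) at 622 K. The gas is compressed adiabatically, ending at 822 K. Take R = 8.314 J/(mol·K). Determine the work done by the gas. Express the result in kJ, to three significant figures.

W ≈ -8.15 kJ

Adiabatic ⇒ Q = 0, so W_by = −ΔU = nCᵥ(T₁ − T₂).
Cᵥ = 5R/2 = 20.79 J/(mol·K).
W = (1.96)(20.79)(622 − 822) = -8148 J.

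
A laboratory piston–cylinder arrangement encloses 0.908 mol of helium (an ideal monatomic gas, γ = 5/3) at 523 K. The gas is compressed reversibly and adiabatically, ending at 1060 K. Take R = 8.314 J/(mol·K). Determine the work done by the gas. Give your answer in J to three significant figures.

W ≈ -6080 J

Adiabatic ⇒ Q = 0, so W_by = −ΔU = nCᵥ(T₁ − T₂).
Cᵥ = 3R/2 = 12.47 J/(mol·K).
W = (0.908)(12.47)(523 − 1060) = -6081 J.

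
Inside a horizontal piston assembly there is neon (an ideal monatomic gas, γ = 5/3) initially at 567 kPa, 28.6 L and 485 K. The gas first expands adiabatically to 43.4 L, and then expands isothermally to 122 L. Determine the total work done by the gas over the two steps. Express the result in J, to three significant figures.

W_total ≈ 18600 J

Step 1 (adiabatic): W = (P₁V₁ − P₂V₂)/(γ−1) = (16216 − 12280)/0.667 = 5904 J.
After step 1: P = 283 kPa, V = 43.4 L, T = 367.3 K.
Step 2 (isothermal): W = P₁V₁ ln(V₂/V₁) = (12280) ln(122/43.4) = 12692 J.
W_total = 5904 + 12692 = 18596 J.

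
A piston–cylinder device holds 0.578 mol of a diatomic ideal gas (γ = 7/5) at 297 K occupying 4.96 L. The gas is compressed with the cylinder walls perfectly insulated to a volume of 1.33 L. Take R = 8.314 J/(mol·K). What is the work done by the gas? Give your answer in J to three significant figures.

W ≈ -2470 J

Adiabatic: TV^(γ−1) = const with γ = 7/5.
T₂ = T₁ (V₁/V₂)^(γ−1) = 297 × (4.96/1.33)^0.4 = 297 × 1.693 = 502.8 K.
W_by = nCᵥ(T₁ − T₂) = (0.578)(20.79)(297 − 502.8) = -2473 J.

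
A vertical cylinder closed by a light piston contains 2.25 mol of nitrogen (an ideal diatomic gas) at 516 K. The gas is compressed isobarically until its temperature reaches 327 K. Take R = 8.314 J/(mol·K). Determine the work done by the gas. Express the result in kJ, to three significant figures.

W ≈ -3.54 kJ

Isobaric: W = P ΔV = nR ΔT.
W = (2.25)(8.314)(327 − 516) = -3536 J.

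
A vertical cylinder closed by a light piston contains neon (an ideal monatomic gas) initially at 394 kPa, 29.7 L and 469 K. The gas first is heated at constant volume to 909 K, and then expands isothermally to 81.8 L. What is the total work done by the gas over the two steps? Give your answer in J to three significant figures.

Step 1 (isochoric): W = 0 (constant volume).
After step 1: P = 763.6 kPa (V unchanged).
Step 2 (isothermal): W = P₁V₁ ln(V₂/V₁) = (22680) ln(81.8/29.7) = 22978 J.
W_total = 0 + 22978 = 22978 J.

W_total ≈ 23000 J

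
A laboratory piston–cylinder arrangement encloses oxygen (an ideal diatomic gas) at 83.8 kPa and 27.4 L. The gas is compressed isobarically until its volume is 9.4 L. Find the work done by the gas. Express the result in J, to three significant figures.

W ≈ -1510 J

Isobaric: W = P ΔV.
W = (83.8 kPa)(9.4 − 27.4 L) = (83.8)(-18) = -1508 J.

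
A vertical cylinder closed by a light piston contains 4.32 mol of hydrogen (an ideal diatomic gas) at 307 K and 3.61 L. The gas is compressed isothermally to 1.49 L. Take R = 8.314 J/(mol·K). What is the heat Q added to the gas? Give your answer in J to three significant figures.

Isothermal ⇒ ΔU = 0, so Q = W = nRT ln(V₂/V₁).
Q = (4.32)(8.314)(307) ln(1.49/3.61) = 11026 × -0.8849 = -9758 J.

Q ≈ -9760 J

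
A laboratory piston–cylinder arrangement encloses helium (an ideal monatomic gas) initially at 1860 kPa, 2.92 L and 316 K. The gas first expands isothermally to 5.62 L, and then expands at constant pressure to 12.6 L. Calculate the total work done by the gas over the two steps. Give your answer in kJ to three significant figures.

Step 1 (isothermal): W = P₁V₁ ln(V₂/V₁) = (5431) ln(5.62/2.92) = 3556 J.
After step 1: P = 966.4 kPa, V = 5.62 L, T = 316 K.
Step 2 (isobaric): W = PΔV = (966.4 kPa)(12.6 − 5.62 L) = 6746 J.
W_total = 3556 + 6746 = 10302 J.

W_total ≈ 10.3 kJ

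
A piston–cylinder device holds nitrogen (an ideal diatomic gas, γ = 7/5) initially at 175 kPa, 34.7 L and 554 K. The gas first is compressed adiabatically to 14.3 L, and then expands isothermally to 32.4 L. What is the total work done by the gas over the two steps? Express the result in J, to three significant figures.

W_total ≈ 619 J

Step 1 (adiabatic): W = (P₁V₁ − P₂V₂)/(γ−1) = (6073 − 8657)/0.4 = -6461 J.
After step 1: P = 605.4 kPa, V = 14.3 L, T = 789.8 K.
Step 2 (isothermal): W = P₁V₁ ln(V₂/V₁) = (8657) ln(32.4/14.3) = 7081 J.
W_total = -6461 + 7081 = 619.4 J.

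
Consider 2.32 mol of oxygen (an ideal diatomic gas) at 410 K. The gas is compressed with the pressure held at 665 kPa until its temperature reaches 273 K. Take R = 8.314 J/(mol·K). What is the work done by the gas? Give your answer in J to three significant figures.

Isobaric: W = P ΔV = nR ΔT.
W = (2.32)(8.314)(273 − 410) = -2643 J.

W ≈ -2640 J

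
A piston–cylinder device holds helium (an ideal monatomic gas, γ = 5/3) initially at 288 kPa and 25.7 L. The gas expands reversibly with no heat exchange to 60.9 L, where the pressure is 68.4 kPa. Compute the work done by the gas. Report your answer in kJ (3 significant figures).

Adiabatic: W = (P₁V₁ − P₂V₂)/(γ − 1) with γ = 5/3.
P₁V₁ = 7402 J, P₂V₂ = 4166 J.
W = (7402 − 4166) / 0.6667 = 4854 J.

W ≈ 4.85 kJ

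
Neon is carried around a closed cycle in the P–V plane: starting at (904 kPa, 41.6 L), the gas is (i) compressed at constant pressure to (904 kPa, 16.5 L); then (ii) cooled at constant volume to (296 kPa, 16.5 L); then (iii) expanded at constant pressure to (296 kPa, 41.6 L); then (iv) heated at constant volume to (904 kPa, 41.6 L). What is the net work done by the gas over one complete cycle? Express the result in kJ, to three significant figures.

W_net ≈ -15.3 kJ

Constant-volume legs do no work.
W(i) = (904)(16.5 − 41.6) = -22690 J; W(iii) = (296)(41.6 − 16.5) = 7430 J.
W_net = -22690 + 7430 = -15261 J (the counter-clockwise enclosed area).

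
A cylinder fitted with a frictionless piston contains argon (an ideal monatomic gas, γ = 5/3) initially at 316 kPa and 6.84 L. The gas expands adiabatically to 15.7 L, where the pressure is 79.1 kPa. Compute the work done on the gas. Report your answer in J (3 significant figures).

Adiabatic: W = (P₁V₁ − P₂V₂)/(γ − 1) with γ = 5/3.
P₁V₁ = 2161 J, P₂V₂ = 1242 J.
W = (2161 − 1242) / 0.6667 = 1379 J.
Work on gas = −W_by = -1379 J.

W ≈ -1380 J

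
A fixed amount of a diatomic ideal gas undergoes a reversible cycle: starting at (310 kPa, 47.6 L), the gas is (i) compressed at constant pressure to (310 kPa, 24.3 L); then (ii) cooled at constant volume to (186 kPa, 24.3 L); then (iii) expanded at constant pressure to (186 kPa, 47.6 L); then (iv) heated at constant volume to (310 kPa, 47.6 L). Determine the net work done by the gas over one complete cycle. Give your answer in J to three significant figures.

Constant-volume legs do no work.
W(i) = (310)(24.3 − 47.6) = -7223 J; W(iii) = (186)(47.6 − 24.3) = 4334 J.
W_net = -7223 + 4334 = -2889 J (the counter-clockwise enclosed area).

W_net ≈ -2890 J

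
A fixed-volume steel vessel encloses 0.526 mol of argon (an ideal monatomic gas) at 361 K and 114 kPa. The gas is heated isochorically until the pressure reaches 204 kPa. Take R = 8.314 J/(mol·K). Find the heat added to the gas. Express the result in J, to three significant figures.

Q ≈ 1870 J

Constant volume ⇒ W = 0, so Q = ΔU = nCᵥΔT with Cᵥ = 3R/2 = 12.47 J/(mol·K).
At constant V, T₂/T₁ = P₂/P₁ ⇒ ΔT = T₁(P₂/P₁ − 1) = 361·(204/114 − 1) = 285 K.
ΔU = (0.526)(12.47)(285) = 1870 J.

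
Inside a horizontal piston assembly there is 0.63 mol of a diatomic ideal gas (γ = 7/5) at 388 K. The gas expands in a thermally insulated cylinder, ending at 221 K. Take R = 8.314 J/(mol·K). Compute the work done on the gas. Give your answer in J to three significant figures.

W ≈ -2190 J

Adiabatic ⇒ Q = 0, so W_by = −ΔU = nCᵥ(T₁ − T₂).
Cᵥ = 5R/2 = 20.79 J/(mol·K).
W = (0.63)(20.79)(388 − 221) = 2187 J.
Work on gas = −W_by = -2187 J.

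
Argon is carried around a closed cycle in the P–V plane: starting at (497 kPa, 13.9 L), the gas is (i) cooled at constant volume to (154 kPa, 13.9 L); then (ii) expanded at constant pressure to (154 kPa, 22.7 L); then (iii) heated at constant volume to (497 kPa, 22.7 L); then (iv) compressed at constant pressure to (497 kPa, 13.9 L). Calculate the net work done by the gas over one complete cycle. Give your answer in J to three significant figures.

W_net ≈ -3020 J

Constant-volume legs do no work.
W(ii) = (154)(22.7 − 13.9) = 1355 J; W(iv) = (497)(13.9 − 22.7) = -4374 J.
W_net = 1355 − 4374 = -3018 J (the counter-clockwise enclosed area).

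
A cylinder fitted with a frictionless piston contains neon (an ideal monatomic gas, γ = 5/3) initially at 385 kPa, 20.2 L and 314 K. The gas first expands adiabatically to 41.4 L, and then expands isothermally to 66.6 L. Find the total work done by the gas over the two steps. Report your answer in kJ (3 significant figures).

Step 1 (adiabatic): W = (P₁V₁ − P₂V₂)/(γ−1) = (7777 − 4820)/0.667 = 4436 J.
After step 1: P = 116.4 kPa, V = 41.4 L, T = 194.6 K.
Step 2 (isothermal): W = P₁V₁ ln(V₂/V₁) = (4820) ln(66.6/41.4) = 2292 J.
W_total = 4436 + 2292 = 6727 J.

W_total ≈ 6.73 kJ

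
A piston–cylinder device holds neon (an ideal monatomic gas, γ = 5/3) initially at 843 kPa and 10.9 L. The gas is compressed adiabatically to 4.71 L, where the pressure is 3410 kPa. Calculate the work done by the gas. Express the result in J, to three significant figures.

W ≈ -10300 J

Adiabatic: W = (P₁V₁ − P₂V₂)/(γ − 1) with γ = 5/3.
P₁V₁ = 9189 J, P₂V₂ = 16061 J.
W = (9189 − 16061) / 0.6667 = -10309 J.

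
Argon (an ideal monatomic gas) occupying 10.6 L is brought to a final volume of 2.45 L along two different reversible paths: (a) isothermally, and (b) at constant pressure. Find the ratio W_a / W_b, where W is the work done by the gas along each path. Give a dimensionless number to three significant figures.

W_a / W_b ≈ 1.91

Path (a) isothermal: W = P₁V₁ ln(V₂/V₁) → W_a/(P₁V₁) = -1.465.
Path (b) isobaric: W = P₁(V₂ − V₁) → W_b/(P₁V₁) = -0.7689.
W_a / W_b = -1.465 / -0.7689 = 1.905.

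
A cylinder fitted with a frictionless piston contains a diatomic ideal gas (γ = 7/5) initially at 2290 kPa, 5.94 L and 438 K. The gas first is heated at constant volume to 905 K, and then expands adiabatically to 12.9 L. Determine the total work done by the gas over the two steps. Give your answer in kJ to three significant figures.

W_total ≈ 18.7 kJ

Step 1 (isochoric): W = 0 (constant volume).
After step 1: P = 4732 kPa (V unchanged).
Step 2 (adiabatic): W = (P₁V₁ − P₂V₂)/(γ−1) = (28106 − 20610)/0.4 = 18740 J.
W_total = 0 + 18740 = 18740 J.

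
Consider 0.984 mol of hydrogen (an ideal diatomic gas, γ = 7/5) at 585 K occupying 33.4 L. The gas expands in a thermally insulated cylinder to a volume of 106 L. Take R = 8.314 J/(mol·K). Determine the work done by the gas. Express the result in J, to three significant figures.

Adiabatic: TV^(γ−1) = const with γ = 7/5.
T₂ = T₁ (V₁/V₂)^(γ−1) = 585 × (33.4/106)^0.4 = 585 × 0.6301 = 368.6 K.
W_by = nCᵥ(T₁ − T₂) = (0.984)(20.79)(585 − 368.6) = 4426 J.

W ≈ 4430 J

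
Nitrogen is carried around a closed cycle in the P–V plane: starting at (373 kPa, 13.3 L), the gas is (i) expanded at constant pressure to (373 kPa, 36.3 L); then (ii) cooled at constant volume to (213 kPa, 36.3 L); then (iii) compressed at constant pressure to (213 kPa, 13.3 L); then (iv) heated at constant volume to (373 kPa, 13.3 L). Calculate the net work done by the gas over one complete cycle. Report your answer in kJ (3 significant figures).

Constant-volume legs do no work.
W(i) = (373)(36.3 − 13.3) = 8579 J; W(iii) = (213)(13.3 − 36.3) = -4899 J.
W_net = 8579 − 4899 = 3680 J (the clockwise enclosed area).

W_net ≈ 3.68 kJ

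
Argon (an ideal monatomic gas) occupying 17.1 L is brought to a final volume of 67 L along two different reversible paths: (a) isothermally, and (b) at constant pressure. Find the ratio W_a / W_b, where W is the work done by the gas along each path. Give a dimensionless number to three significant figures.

W_a / W_b ≈ 0.468

Path (a) isothermal: W = P₁V₁ ln(V₂/V₁) → W_a/(P₁V₁) = 1.366.
Path (b) isobaric: W = P₁(V₂ − V₁) → W_b/(P₁V₁) = 2.918.
W_a / W_b = 1.366 / 2.918 = 0.468.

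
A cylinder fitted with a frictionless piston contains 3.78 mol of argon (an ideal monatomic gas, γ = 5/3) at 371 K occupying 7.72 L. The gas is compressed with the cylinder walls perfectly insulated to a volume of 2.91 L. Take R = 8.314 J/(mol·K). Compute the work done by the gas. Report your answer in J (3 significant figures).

Adiabatic: TV^(γ−1) = const with γ = 5/3.
T₂ = T₁ (V₁/V₂)^(γ−1) = 371 × (7.72/2.91)^0.667 = 371 × 1.916 = 711 K.
W_by = nCᵥ(T₁ − T₂) = (3.78)(12.47)(371 − 711) = -16027 J.

W ≈ -16000 J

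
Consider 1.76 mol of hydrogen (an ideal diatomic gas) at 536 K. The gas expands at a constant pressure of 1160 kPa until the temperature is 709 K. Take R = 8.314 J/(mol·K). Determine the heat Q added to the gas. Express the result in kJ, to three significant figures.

Q ≈ 8.86 kJ

Isobaric: W = nRΔT = (1.76)(8.314)(173) = 2531 J.
ΔU = nCᵥΔT with Cᵥ = 5R/2: ΔU = (1.76)(20.79)(173) = 6329 J.
Q = ΔU + W = 6329 + 2531 = 8860 J.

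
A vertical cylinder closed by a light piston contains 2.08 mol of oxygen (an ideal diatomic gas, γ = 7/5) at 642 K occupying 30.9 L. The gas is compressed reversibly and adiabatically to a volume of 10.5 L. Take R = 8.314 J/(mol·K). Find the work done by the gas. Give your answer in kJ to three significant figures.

Adiabatic: TV^(γ−1) = const with γ = 7/5.
T₂ = T₁ (V₁/V₂)^(γ−1) = 642 × (30.9/10.5)^0.4 = 642 × 1.54 = 988.7 K.
W_by = nCᵥ(T₁ − T₂) = (2.08)(20.79)(642 − 988.7) = -14987 J.

W ≈ -15.0 kJ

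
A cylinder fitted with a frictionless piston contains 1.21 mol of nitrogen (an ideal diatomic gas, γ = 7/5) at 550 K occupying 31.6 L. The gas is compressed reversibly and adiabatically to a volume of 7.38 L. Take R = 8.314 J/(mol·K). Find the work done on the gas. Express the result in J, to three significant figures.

Adiabatic: TV^(γ−1) = const with γ = 7/5.
T₂ = T₁ (V₁/V₂)^(γ−1) = 550 × (31.6/7.38)^0.4 = 550 × 1.789 = 984 K.
W_by = nCᵥ(T₁ − T₂) = (1.21)(20.79)(550 − 984) = -10916 J.
Work on gas = −W_by = 10916 J.

W ≈ 10900 J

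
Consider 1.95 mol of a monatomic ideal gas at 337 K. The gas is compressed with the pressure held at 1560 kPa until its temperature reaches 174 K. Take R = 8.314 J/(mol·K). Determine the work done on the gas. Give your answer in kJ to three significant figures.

Isobaric: W = P ΔV = nR ΔT.
W = (1.95)(8.314)(174 − 337) = -2643 J.
Work on gas = −W_by = 2643 J.

W ≈ 2.64 kJ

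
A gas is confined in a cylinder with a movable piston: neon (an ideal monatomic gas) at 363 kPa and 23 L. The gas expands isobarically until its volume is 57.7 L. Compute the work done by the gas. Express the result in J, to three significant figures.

Isobaric: W = P ΔV.
W = (363 kPa)(57.7 − 23 L) = (363)(34.7) = 12596 J.

W ≈ 12600 J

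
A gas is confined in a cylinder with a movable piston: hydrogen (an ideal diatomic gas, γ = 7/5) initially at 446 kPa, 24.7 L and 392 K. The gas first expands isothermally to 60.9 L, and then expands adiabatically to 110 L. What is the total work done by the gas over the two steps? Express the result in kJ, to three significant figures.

W_total ≈ 15.7 kJ

Step 1 (isothermal): W = P₁V₁ ln(V₂/V₁) = (11016) ln(60.9/24.7) = 9941 J.
After step 1: P = 180.9 kPa, V = 60.9 L, T = 392 K.
Step 2 (adiabatic): W = (P₁V₁ − P₂V₂)/(γ−1) = (11016 − 8696)/0.4 = 5800 J.
W_total = 9941 + 5800 = 15742 J.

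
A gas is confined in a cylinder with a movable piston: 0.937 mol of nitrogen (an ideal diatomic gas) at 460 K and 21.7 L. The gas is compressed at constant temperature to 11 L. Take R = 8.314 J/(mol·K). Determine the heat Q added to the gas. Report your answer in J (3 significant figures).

Q ≈ -2430 J

Isothermal ⇒ ΔU = 0, so Q = W = nRT ln(V₂/V₁).
Q = (0.937)(8.314)(460) ln(11/21.7) = 3584 × -0.6794 = -2435 J.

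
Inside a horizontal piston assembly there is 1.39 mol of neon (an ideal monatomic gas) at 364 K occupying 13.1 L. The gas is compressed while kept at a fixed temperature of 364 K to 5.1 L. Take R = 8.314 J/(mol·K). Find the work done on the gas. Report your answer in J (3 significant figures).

W ≈ 3970 J

Isothermal: W = nRT ln(V₂/V₁).
W = (1.39)(8.314)(364) × ln(5.1/13.1)
  = 4207 × -0.9434
W_by_gas = -3968 J; work on gas = −W_by = 3968 J.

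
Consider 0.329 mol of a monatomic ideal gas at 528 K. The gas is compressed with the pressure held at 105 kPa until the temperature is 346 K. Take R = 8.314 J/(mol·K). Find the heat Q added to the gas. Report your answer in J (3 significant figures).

Q ≈ -1240 J

Isobaric: W = nRΔT = (0.329)(8.314)(-182) = -497.8 J.
ΔU = nCᵥΔT with Cᵥ = 3R/2: ΔU = (0.329)(12.47)(-182) = -746.7 J.
Q = ΔU + W = -746.7 − 497.8 = -1245 J.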